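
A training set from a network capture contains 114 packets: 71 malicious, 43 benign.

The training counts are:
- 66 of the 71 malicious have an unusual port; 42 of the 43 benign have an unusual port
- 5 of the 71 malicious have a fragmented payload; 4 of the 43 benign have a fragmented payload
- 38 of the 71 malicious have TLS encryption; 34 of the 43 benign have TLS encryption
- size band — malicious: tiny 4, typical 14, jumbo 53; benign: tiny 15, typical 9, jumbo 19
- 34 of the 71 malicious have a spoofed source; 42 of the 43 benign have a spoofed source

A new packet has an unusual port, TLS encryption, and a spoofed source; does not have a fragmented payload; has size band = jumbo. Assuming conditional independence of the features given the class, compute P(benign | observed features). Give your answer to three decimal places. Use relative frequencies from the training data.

0.525

malicious: (71/114) × (66/71) × (66/71) × (38/71) × (53/71) × (34/71) ≈ 0.102965
benign: (43/114) × (42/43) × (39/43) × (34/43) × (19/43) × (42/43) ≈ 0.114029
P(benign | x) = 0.114029 / 0.216994 ≈ 0.525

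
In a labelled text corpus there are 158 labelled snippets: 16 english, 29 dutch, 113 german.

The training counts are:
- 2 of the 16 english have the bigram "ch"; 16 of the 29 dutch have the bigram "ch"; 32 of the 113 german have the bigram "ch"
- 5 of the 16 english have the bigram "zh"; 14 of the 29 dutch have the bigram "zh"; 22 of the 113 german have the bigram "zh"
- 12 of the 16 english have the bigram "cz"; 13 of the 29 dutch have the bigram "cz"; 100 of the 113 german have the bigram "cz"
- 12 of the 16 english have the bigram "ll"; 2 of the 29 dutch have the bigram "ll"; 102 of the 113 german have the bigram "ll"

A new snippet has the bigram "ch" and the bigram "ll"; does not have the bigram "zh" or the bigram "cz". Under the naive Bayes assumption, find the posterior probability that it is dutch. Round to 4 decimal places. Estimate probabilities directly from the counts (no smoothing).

0.0969

english: (16/158) × (2/16) × (11/16) × (4/16) × (12/16) ≈ 0.00163172
dutch: (29/158) × (16/29) × (15/29) × (16/29) × (2/29) ≈ 0.00199301
german: (113/158) × (32/113) × (91/113) × (13/113) × (102/113) ≈ 0.0169372
P(dutch | x) = 0.00199301 / 0.02056193 ≈ 0.0969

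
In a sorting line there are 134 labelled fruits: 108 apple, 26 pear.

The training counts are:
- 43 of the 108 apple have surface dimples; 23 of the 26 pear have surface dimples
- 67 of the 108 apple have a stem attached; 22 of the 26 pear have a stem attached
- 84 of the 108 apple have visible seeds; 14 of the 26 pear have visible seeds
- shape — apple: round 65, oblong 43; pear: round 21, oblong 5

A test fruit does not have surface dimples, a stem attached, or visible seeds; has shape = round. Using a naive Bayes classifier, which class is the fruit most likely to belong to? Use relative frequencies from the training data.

apple

apple: (108/134) × (65/108) × (41/108) × (24/108) × (65/108) ≈ 0.0246289
pear: (26/134) × (3/26) × (4/26) × (12/26) × (21/26) ≈ 0.00128398
Highest score → apple.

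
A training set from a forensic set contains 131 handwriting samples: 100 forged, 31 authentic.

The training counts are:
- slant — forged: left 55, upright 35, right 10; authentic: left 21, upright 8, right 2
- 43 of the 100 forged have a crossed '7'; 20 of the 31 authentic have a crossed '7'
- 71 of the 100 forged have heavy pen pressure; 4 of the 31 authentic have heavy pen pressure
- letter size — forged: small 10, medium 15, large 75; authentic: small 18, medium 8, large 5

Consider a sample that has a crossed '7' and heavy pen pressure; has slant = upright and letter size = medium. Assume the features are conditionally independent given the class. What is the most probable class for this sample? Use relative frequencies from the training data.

forged

forged: (100/131) × (35/100) × (43/100) × (71/100) × (15/100) ≈ 0.0122353
authentic: (31/131) × (8/31) × (20/31) × (4/31) × (8/31) ≈ 0.00131194
Highest score → forged.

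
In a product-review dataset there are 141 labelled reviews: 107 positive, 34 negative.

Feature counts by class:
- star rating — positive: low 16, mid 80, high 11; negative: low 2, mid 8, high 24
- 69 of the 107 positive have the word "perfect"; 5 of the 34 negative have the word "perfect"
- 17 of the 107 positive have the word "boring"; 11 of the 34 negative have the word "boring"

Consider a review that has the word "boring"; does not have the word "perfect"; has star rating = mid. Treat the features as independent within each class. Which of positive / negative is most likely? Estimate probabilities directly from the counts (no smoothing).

positive

positive: (107/141) × (80/107) × (38/107) × (17/107) ≈ 0.0320137
negative: (34/141) × (8/34) × (29/34) × (11/34) ≈ 0.0156568
Highest score → positive.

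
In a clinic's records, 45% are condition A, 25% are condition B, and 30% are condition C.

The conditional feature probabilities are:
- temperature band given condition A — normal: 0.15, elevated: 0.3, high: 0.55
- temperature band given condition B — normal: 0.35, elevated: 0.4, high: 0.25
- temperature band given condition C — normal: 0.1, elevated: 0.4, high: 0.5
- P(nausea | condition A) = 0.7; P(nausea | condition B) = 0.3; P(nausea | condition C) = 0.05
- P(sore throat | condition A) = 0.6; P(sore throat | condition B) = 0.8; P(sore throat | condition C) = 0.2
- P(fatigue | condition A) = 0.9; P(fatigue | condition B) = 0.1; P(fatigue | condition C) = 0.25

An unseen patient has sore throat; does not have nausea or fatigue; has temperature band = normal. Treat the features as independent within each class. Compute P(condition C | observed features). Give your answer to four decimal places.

condition A: 0.45 × 0.15 × (1−0.7) × 0.6 × (1−0.9) = 0.001215
condition B: 0.25 × 0.35 × (1−0.3) × 0.8 × (1−0.1) = 0.0441
condition C: 0.3 × 0.1 × (1−0.05) × 0.2 × (1−0.25) = 0.004275
P(condition C | x) = 0.004275 / 0.04959 ≈ 0.0862

0.0862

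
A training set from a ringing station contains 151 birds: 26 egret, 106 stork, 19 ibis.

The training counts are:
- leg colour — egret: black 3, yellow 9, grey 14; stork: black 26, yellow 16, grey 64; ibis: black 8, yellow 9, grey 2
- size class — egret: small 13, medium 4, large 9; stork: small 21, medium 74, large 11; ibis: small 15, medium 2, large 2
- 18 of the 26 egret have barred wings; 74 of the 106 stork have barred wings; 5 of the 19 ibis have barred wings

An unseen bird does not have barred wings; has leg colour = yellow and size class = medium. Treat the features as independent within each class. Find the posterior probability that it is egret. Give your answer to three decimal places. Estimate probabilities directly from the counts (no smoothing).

0.095

egret: (26/151) × (9/26) × (4/26) × (8/26) ≈ 0.00282143
stork: (106/151) × (16/106) × (74/106) × (32/106) ≈ 0.0223312
ibis: (19/151) × (9/19) × (2/19) × (14/19) ≈ 0.00462292
P(egret | x) = 0.00282143 / 0.02977555 ≈ 0.095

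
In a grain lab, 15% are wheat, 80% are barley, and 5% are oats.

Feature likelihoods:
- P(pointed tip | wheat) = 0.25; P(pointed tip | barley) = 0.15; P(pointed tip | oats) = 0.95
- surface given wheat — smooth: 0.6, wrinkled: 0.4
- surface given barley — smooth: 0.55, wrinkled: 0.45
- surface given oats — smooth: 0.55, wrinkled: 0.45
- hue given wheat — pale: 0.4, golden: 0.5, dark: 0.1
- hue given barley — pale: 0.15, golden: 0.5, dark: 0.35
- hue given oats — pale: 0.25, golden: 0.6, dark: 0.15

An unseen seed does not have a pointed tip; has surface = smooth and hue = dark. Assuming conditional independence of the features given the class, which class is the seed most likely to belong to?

wheat: 0.15 × (1−0.25) × 0.6 × 0.1 = 0.00675
barley: 0.8 × (1−0.15) × 0.55 × 0.35 = 0.1309
oats: 0.05 × (1−0.95) × 0.55 × 0.15 = 0.00020625
Highest score → barley.

barley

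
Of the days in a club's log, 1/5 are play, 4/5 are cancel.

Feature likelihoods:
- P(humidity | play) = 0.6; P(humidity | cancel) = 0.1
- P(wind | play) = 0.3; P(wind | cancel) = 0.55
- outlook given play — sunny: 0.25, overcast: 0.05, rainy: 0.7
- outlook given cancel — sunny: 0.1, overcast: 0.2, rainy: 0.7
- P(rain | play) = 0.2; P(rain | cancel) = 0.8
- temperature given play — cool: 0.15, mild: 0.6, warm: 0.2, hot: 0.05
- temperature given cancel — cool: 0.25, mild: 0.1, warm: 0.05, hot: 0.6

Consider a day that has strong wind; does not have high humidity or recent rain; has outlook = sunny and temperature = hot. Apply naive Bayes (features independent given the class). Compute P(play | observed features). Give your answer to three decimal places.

0.048

play: 0.2 × (1−0.6) × 0.3 × 0.25 × (1−0.2) × 0.05 = 0.00024
cancel: 0.8 × (1−0.1) × 0.55 × 0.1 × (1−0.8) × 0.6 = 0.004752
P(play | x) = 0.00024 / 0.004992 ≈ 0.048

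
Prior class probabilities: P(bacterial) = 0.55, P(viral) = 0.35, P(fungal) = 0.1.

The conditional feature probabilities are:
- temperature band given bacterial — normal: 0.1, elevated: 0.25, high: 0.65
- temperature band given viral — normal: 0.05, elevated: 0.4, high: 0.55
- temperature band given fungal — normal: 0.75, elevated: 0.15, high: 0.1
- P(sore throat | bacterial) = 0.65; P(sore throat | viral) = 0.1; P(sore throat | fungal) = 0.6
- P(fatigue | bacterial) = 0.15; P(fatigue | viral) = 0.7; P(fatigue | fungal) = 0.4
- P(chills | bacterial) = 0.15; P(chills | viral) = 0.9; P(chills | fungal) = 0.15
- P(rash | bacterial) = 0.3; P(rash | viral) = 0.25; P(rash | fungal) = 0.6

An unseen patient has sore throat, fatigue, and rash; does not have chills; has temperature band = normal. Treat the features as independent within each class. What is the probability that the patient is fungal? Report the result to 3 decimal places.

bacterial: 0.55 × 0.1 × 0.65 × 0.15 × (1−0.15) × 0.3 = 0.0013674375
viral: 0.35 × 0.05 × 0.1 × 0.7 × (1−0.9) × 0.25 = 0.000030625
fungal: 0.1 × 0.75 × 0.6 × 0.4 × (1−0.15) × 0.6 = 0.00918
P(fungal | x) = 0.00918 / 0.0105780625 ≈ 0.868

0.868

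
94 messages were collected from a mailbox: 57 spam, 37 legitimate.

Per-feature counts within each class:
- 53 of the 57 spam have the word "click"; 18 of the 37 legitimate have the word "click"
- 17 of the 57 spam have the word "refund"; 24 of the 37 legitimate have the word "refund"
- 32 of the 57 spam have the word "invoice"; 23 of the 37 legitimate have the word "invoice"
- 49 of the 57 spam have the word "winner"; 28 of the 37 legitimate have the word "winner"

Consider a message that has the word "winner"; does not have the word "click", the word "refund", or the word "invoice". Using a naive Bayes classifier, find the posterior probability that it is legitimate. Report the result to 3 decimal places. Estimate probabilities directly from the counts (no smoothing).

spam: (57/94) × (4/57) × (40/57) × (25/57) × (49/57) ≈ 0.0112591
legitimate: (37/94) × (19/37) × (13/37) × (14/37) × (28/37) ≈ 0.0203353
P(legitimate | x) = 0.0203353 / 0.0315944 ≈ 0.644

0.644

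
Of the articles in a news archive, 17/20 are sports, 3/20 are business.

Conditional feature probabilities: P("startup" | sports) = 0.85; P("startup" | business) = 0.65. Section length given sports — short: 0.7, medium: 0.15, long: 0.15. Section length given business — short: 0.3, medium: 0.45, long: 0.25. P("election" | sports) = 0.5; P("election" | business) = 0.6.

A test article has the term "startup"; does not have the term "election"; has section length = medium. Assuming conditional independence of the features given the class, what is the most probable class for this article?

sports: 0.85 × 0.85 × 0.15 × (1−0.5) = 0.0541875
business: 0.15 × 0.65 × 0.45 × (1−0.6) = 0.01755
Highest score → sports.

sports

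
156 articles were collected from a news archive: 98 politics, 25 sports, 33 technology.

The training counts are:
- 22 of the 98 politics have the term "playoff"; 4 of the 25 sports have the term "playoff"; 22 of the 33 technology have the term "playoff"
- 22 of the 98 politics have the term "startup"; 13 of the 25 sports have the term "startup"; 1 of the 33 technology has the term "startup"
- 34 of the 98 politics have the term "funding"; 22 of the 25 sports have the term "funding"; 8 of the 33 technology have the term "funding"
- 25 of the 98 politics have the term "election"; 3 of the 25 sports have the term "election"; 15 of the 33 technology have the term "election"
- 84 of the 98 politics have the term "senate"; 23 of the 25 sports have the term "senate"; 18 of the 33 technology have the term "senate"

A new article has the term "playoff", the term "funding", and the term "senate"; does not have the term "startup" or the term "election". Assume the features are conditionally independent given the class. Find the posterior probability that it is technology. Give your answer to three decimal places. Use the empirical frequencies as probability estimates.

politics: (98/156) × (22/98) × (76/98) × (34/98) × (73/98) × (84/98) ≈ 0.0242264
sports: (25/156) × (4/25) × (12/25) × (22/25) × (22/25) × (23/25) ≈ 0.00876859
technology: (33/156) × (22/33) × (32/33) × (8/33) × (18/33) × (18/33) ≈ 0.00986341
P(technology | x) = 0.00986341 / 0.0428584 ≈ 0.230

0.230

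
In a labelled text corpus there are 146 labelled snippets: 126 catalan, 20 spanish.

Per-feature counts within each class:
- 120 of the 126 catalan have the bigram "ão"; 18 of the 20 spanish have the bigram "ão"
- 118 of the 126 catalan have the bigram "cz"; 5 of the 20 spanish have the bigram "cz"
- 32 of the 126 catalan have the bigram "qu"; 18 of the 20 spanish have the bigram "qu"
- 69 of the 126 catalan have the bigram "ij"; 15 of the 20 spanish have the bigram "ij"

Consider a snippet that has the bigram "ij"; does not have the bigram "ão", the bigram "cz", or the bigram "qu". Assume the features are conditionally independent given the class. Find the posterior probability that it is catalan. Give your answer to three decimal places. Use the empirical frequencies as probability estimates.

catalan: (126/146) × (6/126) × (8/126) × (94/126) × (69/126) ≈ 0.00106599
spanish: (20/146) × (2/20) × (15/20) × (2/20) × (15/20) ≈ 0.000770548
P(catalan | x) = 0.00106599 / 0.001836538 ≈ 0.580

0.580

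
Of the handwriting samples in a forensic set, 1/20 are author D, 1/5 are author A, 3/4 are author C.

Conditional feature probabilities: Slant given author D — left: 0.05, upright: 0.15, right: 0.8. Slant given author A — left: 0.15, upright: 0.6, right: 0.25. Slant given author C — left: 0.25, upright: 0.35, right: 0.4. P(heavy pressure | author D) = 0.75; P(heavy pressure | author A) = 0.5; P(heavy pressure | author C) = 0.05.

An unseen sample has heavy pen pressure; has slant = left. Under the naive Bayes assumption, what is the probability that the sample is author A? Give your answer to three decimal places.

0.571

author D: 0.05 × 0.05 × 0.75 = 0.001875
author A: 0.2 × 0.15 × 0.5 = 0.015
author C: 0.75 × 0.25 × 0.05 = 0.009375
P(author A | x) = 0.015 / 0.02625 ≈ 0.571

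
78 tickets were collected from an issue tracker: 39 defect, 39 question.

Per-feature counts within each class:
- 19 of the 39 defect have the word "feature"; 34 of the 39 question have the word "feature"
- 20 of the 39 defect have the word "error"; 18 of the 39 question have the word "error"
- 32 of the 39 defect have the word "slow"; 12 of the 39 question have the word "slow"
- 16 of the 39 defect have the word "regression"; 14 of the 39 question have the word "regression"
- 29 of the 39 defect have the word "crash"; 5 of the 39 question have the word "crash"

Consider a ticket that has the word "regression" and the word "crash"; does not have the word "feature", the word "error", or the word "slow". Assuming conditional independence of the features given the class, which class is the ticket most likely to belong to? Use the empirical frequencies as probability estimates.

defect: (39/78) × (20/39) × (19/39) × (7/39) × (16/39) × (29/39) ≈ 0.00683985
question: (39/78) × (5/39) × (21/39) × (27/39) × (14/39) × (5/39) ≈ 0.00109976
Highest score → defect.

defect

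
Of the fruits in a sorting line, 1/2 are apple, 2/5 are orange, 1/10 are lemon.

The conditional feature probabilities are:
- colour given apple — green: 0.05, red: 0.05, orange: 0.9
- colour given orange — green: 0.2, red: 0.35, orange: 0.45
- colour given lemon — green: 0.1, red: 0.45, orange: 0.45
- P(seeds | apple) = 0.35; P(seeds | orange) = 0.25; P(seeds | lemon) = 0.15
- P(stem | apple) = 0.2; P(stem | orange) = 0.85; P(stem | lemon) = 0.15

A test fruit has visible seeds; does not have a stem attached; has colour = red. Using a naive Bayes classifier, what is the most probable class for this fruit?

apple

apple: 0.5 × 0.05 × 0.35 × (1−0.2) = 0.007
orange: 0.4 × 0.35 × 0.25 × (1−0.85) = 0.00525
lemon: 0.1 × 0.45 × 0.15 × (1−0.15) = 0.0057375
Highest score → apple.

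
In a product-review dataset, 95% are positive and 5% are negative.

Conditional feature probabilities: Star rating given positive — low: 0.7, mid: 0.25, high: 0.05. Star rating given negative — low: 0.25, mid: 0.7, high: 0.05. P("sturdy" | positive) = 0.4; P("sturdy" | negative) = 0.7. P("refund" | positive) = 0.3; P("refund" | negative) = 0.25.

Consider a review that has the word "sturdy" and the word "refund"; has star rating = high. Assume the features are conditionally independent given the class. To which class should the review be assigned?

positive

positive: 0.95 × 0.05 × 0.4 × 0.3 = 0.0057
negative: 0.05 × 0.05 × 0.7 × 0.25 = 0.0004375
Highest score → positive.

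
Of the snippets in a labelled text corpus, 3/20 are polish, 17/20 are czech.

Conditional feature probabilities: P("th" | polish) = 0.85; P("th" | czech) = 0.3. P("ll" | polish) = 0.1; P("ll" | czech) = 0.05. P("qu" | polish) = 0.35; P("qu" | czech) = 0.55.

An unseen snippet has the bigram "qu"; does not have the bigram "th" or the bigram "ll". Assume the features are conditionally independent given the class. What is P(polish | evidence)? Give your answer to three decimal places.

0.022

polish: 0.15 × (1−0.85) × (1−0.1) × 0.35 = 0.0070875
czech: 0.85 × (1−0.3) × (1−0.05) × 0.55 = 0.3108875
P(polish | x) = 0.0070875 / 0.317975 ≈ 0.022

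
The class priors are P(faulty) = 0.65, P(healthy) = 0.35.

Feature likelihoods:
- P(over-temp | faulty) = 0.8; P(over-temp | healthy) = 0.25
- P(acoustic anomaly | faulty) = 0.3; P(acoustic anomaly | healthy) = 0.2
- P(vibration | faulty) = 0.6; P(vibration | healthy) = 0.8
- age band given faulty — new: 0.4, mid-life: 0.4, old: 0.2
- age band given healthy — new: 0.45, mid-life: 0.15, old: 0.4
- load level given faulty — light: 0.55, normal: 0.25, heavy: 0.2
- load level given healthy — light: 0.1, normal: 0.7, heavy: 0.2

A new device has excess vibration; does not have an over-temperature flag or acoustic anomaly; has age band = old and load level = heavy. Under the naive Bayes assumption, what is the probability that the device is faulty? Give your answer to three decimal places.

0.140

faulty: 0.65 × (1−0.8) × (1−0.3) × 0.6 × 0.2 × 0.2 = 0.002184
healthy: 0.35 × (1−0.25) × (1−0.2) × 0.8 × 0.4 × 0.2 = 0.01344
P(faulty | x) = 0.002184 / 0.015624 ≈ 0.140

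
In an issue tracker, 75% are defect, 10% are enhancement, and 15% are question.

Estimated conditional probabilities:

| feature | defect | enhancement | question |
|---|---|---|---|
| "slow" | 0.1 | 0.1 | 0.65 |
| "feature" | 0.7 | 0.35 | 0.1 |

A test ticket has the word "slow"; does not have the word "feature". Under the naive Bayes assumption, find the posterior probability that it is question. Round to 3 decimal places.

defect: 0.75 × 0.1 × (1−0.7) = 0.0225
enhancement: 0.1 × 0.1 × (1−0.35) = 0.0065
question: 0.15 × 0.65 × (1−0.1) = 0.08775
P(question | x) = 0.08775 / 0.11675 ≈ 0.752

0.752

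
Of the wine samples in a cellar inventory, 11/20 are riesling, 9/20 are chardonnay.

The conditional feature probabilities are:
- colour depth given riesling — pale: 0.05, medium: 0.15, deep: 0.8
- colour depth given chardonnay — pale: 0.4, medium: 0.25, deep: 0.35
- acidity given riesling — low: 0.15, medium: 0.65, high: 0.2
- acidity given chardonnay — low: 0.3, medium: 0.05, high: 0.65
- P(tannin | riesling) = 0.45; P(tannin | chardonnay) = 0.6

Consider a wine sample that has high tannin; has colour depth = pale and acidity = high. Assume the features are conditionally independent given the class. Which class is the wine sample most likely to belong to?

chardonnay

riesling: 0.55 × 0.05 × 0.2 × 0.45 = 0.002475
chardonnay: 0.45 × 0.4 × 0.65 × 0.6 = 0.0702
Highest score → chardonnay.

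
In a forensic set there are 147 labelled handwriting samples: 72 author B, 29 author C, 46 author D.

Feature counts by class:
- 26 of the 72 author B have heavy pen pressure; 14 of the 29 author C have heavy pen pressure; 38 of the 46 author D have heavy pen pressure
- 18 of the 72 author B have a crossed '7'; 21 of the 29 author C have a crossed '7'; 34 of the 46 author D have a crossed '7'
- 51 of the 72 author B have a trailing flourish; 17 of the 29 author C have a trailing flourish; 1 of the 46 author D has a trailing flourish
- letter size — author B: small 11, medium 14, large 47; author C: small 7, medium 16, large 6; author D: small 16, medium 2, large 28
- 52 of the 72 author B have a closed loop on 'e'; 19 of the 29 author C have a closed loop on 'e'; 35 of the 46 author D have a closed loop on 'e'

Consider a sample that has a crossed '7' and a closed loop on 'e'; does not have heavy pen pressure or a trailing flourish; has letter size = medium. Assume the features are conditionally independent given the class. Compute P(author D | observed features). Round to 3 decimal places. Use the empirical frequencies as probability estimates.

0.084

author B: (72/147) × (46/72) × (18/72) × (21/72) × (14/72) × (52/72) ≈ 0.0032043
author C: (29/147) × (15/29) × (21/29) × (12/29) × (16/29) × (19/29) ≈ 0.0110524
author D: (46/147) × (8/46) × (34/46) × (45/46) × (2/46) × (35/46) ≈ 0.00130176
P(author D | x) = 0.00130176 / 0.01555846 ≈ 0.084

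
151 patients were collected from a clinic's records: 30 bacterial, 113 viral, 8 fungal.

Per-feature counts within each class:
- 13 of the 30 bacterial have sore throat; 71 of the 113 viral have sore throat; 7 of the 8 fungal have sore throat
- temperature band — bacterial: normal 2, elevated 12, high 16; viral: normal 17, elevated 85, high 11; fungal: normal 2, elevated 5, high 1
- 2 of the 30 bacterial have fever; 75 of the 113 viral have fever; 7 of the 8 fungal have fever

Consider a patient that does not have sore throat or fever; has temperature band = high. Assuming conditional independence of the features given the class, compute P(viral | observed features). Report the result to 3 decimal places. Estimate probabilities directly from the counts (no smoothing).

0.140

bacterial: (30/151) × (17/30) × (16/30) × (28/30) ≈ 0.0560412
viral: (113/151) × (42/113) × (11/113) × (38/113) ≈ 0.00910525
fungal: (8/151) × (1/8) × (1/8) × (1/8) ≈ 0.000103477
P(viral | x) = 0.00910525 / 0.065249927 ≈ 0.140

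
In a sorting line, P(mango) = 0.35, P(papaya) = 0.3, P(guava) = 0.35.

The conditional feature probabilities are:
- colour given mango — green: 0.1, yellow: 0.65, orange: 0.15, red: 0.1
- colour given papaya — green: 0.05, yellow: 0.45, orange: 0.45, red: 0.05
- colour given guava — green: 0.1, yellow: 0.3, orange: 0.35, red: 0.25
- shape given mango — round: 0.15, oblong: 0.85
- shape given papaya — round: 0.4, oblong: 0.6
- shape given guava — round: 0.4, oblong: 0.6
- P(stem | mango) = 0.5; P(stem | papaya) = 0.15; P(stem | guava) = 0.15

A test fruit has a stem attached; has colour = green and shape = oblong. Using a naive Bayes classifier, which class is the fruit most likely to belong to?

mango

mango: 0.35 × 0.1 × 0.85 × 0.5 = 0.014875
papaya: 0.3 × 0.05 × 0.6 × 0.15 = 0.00135
guava: 0.35 × 0.1 × 0.6 × 0.15 = 0.00315
Highest score → mango.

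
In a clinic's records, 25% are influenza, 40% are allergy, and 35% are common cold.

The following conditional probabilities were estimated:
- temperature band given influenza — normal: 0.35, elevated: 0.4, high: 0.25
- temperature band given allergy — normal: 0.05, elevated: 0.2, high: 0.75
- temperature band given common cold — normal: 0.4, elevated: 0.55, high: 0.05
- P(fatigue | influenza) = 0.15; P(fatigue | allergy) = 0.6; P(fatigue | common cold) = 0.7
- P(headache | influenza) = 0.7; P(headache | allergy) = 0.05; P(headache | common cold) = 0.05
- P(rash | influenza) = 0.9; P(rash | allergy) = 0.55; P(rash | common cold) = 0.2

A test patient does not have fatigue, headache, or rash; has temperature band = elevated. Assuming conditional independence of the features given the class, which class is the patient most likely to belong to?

influenza: 0.25 × 0.4 × (1−0.15) × (1−0.7) × (1−0.9) = 0.00255
allergy: 0.4 × 0.2 × (1−0.6) × (1−0.05) × (1−0.55) = 0.01368
common cold: 0.35 × 0.55 × (1−0.7) × (1−0.05) × (1−0.2) = 0.04389
Highest score → common cold.

common cold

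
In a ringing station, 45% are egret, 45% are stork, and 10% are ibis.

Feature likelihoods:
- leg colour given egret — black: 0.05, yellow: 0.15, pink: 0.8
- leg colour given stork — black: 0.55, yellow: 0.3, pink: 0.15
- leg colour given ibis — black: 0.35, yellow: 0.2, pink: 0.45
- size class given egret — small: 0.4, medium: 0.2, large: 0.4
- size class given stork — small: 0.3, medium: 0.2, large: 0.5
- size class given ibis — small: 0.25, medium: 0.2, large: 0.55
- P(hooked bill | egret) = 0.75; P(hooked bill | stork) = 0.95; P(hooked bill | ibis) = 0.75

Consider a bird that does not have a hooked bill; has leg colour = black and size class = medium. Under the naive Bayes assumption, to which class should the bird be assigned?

stork

egret: 0.45 × 0.05 × 0.2 × (1−0.75) = 0.001125
stork: 0.45 × 0.55 × 0.2 × (1−0.95) = 0.002475
ibis: 0.1 × 0.35 × 0.2 × (1−0.75) = 0.00175
Highest score → stork.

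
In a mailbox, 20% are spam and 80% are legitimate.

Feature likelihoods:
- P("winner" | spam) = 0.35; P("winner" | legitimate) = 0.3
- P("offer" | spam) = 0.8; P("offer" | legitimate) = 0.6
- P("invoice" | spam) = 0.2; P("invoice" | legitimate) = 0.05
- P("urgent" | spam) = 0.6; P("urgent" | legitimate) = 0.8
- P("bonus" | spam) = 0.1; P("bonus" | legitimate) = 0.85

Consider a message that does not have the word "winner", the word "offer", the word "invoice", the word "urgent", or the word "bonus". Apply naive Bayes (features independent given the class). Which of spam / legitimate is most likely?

spam: 0.2 × (1−0.35) × (1−0.8) × (1−0.2) × (1−0.6) × (1−0.1) = 0.007488
legitimate: 0.8 × (1−0.3) × (1−0.6) × (1−0.05) × (1−0.8) × (1−0.85) = 0.006384
Highest score → spam.

spam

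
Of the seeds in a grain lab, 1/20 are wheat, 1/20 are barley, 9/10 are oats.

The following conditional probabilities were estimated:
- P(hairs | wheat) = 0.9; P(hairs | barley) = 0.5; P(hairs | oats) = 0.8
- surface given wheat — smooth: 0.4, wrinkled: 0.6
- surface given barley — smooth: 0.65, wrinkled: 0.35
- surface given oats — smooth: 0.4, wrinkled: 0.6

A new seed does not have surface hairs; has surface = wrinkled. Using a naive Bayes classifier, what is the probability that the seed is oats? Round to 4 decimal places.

wheat: 0.05 × (1−0.9) × 0.6 = 0.003
barley: 0.05 × (1−0.5) × 0.35 = 0.00875
oats: 0.9 × (1−0.8) × 0.6 = 0.108
P(oats | x) = 0.108 / 0.11975 ≈ 0.9019

0.9019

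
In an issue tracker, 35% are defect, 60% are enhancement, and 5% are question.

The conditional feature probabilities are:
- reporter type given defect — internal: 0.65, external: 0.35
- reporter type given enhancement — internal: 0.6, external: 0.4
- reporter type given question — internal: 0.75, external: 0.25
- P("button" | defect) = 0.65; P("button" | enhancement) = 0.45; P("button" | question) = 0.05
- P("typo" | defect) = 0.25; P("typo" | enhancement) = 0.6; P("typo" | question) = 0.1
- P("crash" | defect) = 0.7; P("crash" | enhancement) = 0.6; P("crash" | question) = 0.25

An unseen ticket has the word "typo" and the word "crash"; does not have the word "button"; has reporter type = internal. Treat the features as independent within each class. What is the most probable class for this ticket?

defect: 0.35 × 0.65 × (1−0.65) × 0.25 × 0.7 = 0.013934375
enhancement: 0.6 × 0.6 × (1−0.45) × 0.6 × 0.6 = 0.07128
question: 0.05 × 0.75 × (1−0.05) × 0.1 × 0.25 = 0.000890625
Highest score → enhancement.

enhancement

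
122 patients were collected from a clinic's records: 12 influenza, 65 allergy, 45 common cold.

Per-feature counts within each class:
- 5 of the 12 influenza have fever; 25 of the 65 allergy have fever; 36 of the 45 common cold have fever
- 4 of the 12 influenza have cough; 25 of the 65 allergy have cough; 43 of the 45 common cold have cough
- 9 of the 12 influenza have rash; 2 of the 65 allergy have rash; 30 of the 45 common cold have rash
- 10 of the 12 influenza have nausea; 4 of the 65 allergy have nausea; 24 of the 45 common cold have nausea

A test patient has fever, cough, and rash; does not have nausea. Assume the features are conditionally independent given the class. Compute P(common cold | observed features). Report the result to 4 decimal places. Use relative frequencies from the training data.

0.9566

influenza: (12/122) × (5/12) × (4/12) × (9/12) × (2/12) ≈ 0.00170765
allergy: (65/122) × (25/65) × (25/65) × (2/65) × (61/65) ≈ 0.00227583
common cold: (45/122) × (36/45) × (43/45) × (30/45) × (21/45) ≈ 0.0877231
P(common cold | x) = 0.0877231 / 0.09170658 ≈ 0.9566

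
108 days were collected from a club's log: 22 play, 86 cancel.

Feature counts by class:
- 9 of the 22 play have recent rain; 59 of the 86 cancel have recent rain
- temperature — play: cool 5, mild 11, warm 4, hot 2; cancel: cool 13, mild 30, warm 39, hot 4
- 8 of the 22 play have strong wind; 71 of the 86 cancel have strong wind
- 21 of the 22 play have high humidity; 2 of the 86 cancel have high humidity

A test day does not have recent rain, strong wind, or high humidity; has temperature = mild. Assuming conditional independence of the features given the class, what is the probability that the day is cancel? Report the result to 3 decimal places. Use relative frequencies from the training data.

0.895

play: (22/108) × (13/22) × (11/22) × (14/22) × (1/22) ≈ 0.00174089
cancel: (86/108) × (27/86) × (30/86) × (15/86) × (84/86) ≈ 0.0148572
P(cancel | x) = 0.0148572 / 0.01659809 ≈ 0.895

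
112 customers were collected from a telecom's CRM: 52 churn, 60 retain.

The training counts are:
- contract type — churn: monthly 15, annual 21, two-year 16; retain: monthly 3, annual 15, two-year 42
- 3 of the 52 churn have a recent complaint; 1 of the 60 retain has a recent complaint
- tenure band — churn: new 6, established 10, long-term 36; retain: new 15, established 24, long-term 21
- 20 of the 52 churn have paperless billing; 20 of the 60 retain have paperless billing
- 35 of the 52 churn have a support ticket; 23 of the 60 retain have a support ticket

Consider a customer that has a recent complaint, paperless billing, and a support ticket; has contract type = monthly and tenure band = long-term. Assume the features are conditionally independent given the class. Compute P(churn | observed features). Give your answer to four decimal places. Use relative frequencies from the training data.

0.9858

churn: (52/112) × (15/52) × (3/52) × (36/52) × (20/52) × (35/52) ≈ 0.00138478
retain: (60/112) × (3/60) × (1/60) × (21/60) × (20/60) × (23/60) ≈ 0.0000199653
P(churn | x) = 0.00138478 / 0.0014047453 ≈ 0.9858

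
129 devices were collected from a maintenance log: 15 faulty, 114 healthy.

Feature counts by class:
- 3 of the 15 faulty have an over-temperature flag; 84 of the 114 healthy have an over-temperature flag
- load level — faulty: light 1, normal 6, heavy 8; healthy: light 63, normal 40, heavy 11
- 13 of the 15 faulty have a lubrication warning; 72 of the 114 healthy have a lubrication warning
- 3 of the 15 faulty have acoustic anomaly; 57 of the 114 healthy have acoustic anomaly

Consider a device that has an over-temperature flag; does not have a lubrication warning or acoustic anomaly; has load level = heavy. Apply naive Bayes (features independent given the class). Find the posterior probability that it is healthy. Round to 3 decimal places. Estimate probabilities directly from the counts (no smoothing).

0.897

faulty: (15/129) × (3/15) × (8/15) × (2/15) × (12/15) ≈ 0.001323
healthy: (114/129) × (84/114) × (11/114) × (42/114) × (57/114) ≈ 0.0115742
P(healthy | x) = 0.0115742 / 0.0128972 ≈ 0.897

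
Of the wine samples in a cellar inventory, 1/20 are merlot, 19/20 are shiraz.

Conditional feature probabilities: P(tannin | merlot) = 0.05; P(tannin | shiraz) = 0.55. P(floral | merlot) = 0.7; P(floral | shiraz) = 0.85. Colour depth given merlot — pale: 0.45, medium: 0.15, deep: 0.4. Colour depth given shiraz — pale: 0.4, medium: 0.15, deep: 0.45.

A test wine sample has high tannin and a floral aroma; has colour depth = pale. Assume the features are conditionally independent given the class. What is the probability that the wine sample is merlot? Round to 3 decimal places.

0.004

merlot: 0.05 × 0.05 × 0.7 × 0.45 = 0.0007875
shiraz: 0.95 × 0.55 × 0.85 × 0.4 = 0.17765
P(merlot | x) = 0.0007875 / 0.1784375 ≈ 0.004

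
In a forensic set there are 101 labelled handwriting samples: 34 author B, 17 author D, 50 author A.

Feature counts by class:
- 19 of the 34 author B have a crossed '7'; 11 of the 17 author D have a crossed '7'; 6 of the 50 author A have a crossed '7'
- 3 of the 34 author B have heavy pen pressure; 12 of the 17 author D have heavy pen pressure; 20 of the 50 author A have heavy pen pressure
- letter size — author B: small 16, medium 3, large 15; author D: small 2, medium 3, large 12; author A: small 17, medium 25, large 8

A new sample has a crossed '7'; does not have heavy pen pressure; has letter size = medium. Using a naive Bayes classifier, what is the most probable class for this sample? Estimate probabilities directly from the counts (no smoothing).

author A

author B: (34/101) × (19/34) × (31/34) × (3/34) ≈ 0.0151341
author D: (17/101) × (11/17) × (5/17) × (3/17) ≈ 0.00565281
author A: (50/101) × (6/50) × (30/50) × (25/50) ≈ 0.0178218
Highest score → author A.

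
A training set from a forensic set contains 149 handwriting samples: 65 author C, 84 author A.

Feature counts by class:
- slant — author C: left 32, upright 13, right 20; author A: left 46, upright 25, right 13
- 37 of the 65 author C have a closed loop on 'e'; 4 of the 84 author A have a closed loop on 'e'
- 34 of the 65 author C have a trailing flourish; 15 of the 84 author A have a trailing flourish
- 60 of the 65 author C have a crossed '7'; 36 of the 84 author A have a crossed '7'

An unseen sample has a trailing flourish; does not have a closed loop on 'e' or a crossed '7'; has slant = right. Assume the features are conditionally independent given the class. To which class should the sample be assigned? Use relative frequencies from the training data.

author A

author C: (65/149) × (20/65) × (28/65) × (34/65) × (5/65) ≈ 0.00232654
author A: (84/149) × (13/84) × (80/84) × (15/84) × (48/84) ≈ 0.00847894
Highest score → author A.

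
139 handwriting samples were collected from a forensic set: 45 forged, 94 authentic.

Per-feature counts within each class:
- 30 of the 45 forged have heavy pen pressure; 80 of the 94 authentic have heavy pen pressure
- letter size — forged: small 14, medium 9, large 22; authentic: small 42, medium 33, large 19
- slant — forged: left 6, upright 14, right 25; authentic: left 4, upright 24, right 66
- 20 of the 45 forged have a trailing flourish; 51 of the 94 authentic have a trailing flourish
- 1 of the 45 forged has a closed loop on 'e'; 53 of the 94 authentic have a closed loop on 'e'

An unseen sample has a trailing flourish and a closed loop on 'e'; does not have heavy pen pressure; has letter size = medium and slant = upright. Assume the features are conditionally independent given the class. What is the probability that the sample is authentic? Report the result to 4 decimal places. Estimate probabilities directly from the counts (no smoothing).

forged: (45/139) × (15/45) × (9/45) × (14/45) × (20/45) × (1/45) ≈ 0.0000663173
authentic: (94/139) × (14/94) × (33/94) × (24/94) × (51/94) × (53/94) ≈ 0.00276168
P(authentic | x) = 0.00276168 / 0.0028279973 ≈ 0.9765

0.9765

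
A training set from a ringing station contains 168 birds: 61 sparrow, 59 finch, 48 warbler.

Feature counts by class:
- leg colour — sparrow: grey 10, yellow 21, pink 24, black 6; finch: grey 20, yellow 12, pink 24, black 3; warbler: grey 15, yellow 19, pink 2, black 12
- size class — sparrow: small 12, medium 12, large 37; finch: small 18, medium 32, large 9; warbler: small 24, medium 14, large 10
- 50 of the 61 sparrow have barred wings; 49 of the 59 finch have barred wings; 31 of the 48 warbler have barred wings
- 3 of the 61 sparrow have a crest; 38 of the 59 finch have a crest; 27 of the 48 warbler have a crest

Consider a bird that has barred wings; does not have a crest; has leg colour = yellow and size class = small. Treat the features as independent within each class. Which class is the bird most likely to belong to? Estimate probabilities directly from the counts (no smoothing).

sparrow: (61/168) × (21/61) × (12/61) × (50/61) × (58/61) ≈ 0.0191646
finch: (59/168) × (12/59) × (18/59) × (49/59) × (21/59) ≈ 0.00644175
warbler: (48/168) × (19/48) × (24/48) × (31/48) × (21/48) ≈ 0.0159776
Highest score → sparrow.

sparrow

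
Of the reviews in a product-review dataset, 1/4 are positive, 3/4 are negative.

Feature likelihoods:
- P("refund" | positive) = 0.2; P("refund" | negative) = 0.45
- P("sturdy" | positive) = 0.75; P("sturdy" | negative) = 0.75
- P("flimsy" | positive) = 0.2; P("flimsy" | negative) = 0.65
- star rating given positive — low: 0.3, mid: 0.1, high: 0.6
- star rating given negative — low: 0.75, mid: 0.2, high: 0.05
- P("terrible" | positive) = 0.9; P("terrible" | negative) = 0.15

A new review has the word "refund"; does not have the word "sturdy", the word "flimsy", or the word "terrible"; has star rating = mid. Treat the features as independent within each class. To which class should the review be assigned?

negative

positive: 0.25 × 0.2 × (1−0.75) × (1−0.2) × 0.1 × (1−0.9) = 0.0001
negative: 0.75 × 0.45 × (1−0.75) × (1−0.65) × 0.2 × (1−0.15) = 0.0050203125
Highest score → negative.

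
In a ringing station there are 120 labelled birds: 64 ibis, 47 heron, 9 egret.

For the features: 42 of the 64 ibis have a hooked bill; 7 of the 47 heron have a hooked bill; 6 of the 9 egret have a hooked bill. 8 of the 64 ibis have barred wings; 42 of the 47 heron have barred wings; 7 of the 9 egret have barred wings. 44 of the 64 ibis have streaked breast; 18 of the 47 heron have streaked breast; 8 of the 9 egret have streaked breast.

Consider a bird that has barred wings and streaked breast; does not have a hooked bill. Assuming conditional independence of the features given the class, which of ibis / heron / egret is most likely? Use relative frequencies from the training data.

ibis: (64/120) × (22/64) × (8/64) × (44/64) ≈ 0.0157552
heron: (47/120) × (40/47) × (42/47) × (18/47) ≈ 0.114079
egret: (9/120) × (3/9) × (7/9) × (8/9) ≈ 0.017284
Highest score → heron.

heron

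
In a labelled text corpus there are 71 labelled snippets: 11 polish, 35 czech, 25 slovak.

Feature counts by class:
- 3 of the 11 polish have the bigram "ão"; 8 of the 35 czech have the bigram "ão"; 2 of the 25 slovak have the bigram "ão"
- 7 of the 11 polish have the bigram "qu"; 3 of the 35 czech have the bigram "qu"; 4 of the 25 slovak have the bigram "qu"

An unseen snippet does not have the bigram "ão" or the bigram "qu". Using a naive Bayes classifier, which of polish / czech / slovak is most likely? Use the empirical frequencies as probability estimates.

polish: (11/71) × (8/11) × (4/11) ≈ 0.0409731
czech: (35/71) × (27/35) × (32/35) ≈ 0.347686
slovak: (25/71) × (23/25) × (21/25) ≈ 0.272113
Highest score → czech.

czech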